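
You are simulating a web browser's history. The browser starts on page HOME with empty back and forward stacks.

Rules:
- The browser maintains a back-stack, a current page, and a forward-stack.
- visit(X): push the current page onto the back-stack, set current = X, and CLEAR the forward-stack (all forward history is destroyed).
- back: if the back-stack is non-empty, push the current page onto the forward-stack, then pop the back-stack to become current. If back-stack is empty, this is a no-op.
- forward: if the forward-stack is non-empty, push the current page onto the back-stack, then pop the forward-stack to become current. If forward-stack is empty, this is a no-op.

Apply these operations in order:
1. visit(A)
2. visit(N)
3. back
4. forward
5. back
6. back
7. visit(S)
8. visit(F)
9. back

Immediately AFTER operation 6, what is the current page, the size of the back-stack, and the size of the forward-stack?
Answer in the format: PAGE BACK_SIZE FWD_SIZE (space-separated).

After 1 (visit(A)): cur=A back=1 fwd=0
After 2 (visit(N)): cur=N back=2 fwd=0
After 3 (back): cur=A back=1 fwd=1
After 4 (forward): cur=N back=2 fwd=0
After 5 (back): cur=A back=1 fwd=1
After 6 (back): cur=HOME back=0 fwd=2

HOME 0 2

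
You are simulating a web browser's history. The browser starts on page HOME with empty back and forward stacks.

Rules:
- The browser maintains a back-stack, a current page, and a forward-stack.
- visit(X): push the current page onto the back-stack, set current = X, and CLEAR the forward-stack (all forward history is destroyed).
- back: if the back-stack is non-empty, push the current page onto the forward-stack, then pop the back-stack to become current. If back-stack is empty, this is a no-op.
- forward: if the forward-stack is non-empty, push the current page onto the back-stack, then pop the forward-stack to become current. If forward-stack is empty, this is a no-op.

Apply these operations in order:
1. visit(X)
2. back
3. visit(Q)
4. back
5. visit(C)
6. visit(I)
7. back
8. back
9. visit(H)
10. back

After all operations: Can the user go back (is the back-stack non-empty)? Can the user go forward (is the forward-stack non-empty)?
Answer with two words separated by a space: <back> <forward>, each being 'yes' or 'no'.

After 1 (visit(X)): cur=X back=1 fwd=0
After 2 (back): cur=HOME back=0 fwd=1
After 3 (visit(Q)): cur=Q back=1 fwd=0
After 4 (back): cur=HOME back=0 fwd=1
After 5 (visit(C)): cur=C back=1 fwd=0
After 6 (visit(I)): cur=I back=2 fwd=0
After 7 (back): cur=C back=1 fwd=1
After 8 (back): cur=HOME back=0 fwd=2
After 9 (visit(H)): cur=H back=1 fwd=0
After 10 (back): cur=HOME back=0 fwd=1

Answer: no yes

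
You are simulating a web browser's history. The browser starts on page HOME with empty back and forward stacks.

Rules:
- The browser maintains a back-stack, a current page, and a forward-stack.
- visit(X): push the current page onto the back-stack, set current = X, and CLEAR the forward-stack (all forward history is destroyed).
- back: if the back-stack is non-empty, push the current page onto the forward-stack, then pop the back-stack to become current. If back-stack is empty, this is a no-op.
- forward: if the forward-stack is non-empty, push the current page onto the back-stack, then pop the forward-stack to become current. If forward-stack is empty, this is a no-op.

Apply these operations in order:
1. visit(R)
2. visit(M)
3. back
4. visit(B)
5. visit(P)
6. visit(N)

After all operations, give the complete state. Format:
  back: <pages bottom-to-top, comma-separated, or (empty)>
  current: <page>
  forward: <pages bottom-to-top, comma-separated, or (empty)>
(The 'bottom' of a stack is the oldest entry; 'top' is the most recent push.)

Answer: back: HOME,R,B,P
current: N
forward: (empty)

Derivation:
After 1 (visit(R)): cur=R back=1 fwd=0
After 2 (visit(M)): cur=M back=2 fwd=0
After 3 (back): cur=R back=1 fwd=1
After 4 (visit(B)): cur=B back=2 fwd=0
After 5 (visit(P)): cur=P back=3 fwd=0
After 6 (visit(N)): cur=N back=4 fwd=0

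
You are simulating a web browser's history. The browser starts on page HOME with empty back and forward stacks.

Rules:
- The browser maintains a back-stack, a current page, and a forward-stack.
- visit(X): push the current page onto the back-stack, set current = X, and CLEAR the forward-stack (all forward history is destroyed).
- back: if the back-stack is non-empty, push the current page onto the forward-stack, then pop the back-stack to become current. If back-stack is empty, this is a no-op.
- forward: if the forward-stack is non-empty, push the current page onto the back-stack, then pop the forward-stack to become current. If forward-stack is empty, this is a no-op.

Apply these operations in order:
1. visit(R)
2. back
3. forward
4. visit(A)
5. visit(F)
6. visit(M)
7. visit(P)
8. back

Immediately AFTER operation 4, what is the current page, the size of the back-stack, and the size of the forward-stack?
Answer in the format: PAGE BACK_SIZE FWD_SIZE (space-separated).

After 1 (visit(R)): cur=R back=1 fwd=0
After 2 (back): cur=HOME back=0 fwd=1
After 3 (forward): cur=R back=1 fwd=0
After 4 (visit(A)): cur=A back=2 fwd=0

A 2 0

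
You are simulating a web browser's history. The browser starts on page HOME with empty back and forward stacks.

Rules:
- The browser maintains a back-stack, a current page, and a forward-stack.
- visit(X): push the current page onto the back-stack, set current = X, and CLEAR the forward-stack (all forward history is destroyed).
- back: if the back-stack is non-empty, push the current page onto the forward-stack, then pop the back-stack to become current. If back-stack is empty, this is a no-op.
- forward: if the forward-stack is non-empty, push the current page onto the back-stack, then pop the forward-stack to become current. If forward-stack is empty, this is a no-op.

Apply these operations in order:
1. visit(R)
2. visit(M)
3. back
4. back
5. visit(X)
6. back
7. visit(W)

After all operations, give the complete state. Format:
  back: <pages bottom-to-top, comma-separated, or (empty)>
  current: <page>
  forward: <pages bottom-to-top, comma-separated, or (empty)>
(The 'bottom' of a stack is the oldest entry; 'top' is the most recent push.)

Answer: back: HOME
current: W
forward: (empty)

Derivation:
After 1 (visit(R)): cur=R back=1 fwd=0
After 2 (visit(M)): cur=M back=2 fwd=0
After 3 (back): cur=R back=1 fwd=1
After 4 (back): cur=HOME back=0 fwd=2
After 5 (visit(X)): cur=X back=1 fwd=0
After 6 (back): cur=HOME back=0 fwd=1
After 7 (visit(W)): cur=W back=1 fwd=0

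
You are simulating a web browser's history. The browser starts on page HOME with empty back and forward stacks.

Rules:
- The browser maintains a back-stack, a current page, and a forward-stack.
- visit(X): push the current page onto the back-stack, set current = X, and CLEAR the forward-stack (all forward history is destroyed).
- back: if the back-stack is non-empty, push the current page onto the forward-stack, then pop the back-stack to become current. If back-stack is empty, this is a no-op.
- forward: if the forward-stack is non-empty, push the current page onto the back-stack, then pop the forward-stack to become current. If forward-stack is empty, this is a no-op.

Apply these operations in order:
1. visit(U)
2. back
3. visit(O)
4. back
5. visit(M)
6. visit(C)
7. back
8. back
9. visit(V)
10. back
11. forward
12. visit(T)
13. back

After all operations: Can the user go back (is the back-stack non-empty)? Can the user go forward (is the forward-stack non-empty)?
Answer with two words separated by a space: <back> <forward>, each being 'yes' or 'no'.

After 1 (visit(U)): cur=U back=1 fwd=0
After 2 (back): cur=HOME back=0 fwd=1
After 3 (visit(O)): cur=O back=1 fwd=0
After 4 (back): cur=HOME back=0 fwd=1
After 5 (visit(M)): cur=M back=1 fwd=0
After 6 (visit(C)): cur=C back=2 fwd=0
After 7 (back): cur=M back=1 fwd=1
After 8 (back): cur=HOME back=0 fwd=2
After 9 (visit(V)): cur=V back=1 fwd=0
After 10 (back): cur=HOME back=0 fwd=1
After 11 (forward): cur=V back=1 fwd=0
After 12 (visit(T)): cur=T back=2 fwd=0
After 13 (back): cur=V back=1 fwd=1

Answer: yes yes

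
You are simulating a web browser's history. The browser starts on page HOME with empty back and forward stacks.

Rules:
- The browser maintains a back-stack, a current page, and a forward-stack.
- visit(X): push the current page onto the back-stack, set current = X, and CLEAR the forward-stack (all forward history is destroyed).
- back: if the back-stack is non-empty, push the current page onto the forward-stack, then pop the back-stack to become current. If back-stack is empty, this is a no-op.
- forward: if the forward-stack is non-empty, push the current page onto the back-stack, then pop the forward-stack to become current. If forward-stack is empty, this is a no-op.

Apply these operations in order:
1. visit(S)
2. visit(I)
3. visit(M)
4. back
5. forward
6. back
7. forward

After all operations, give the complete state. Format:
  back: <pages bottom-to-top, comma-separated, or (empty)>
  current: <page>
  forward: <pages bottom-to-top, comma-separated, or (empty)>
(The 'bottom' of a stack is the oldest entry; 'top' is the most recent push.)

After 1 (visit(S)): cur=S back=1 fwd=0
After 2 (visit(I)): cur=I back=2 fwd=0
After 3 (visit(M)): cur=M back=3 fwd=0
After 4 (back): cur=I back=2 fwd=1
After 5 (forward): cur=M back=3 fwd=0
After 6 (back): cur=I back=2 fwd=1
After 7 (forward): cur=M back=3 fwd=0

Answer: back: HOME,S,I
current: M
forward: (empty)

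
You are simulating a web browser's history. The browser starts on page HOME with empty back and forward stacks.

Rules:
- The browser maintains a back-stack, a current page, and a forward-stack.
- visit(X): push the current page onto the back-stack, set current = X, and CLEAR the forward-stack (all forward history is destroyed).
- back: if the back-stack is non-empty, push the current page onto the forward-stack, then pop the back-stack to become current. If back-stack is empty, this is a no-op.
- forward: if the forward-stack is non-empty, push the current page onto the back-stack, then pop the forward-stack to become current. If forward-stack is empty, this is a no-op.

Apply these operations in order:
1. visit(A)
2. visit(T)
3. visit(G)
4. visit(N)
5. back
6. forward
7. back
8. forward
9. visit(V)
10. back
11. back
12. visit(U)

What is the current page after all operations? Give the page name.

After 1 (visit(A)): cur=A back=1 fwd=0
After 2 (visit(T)): cur=T back=2 fwd=0
After 3 (visit(G)): cur=G back=3 fwd=0
After 4 (visit(N)): cur=N back=4 fwd=0
After 5 (back): cur=G back=3 fwd=1
After 6 (forward): cur=N back=4 fwd=0
After 7 (back): cur=G back=3 fwd=1
After 8 (forward): cur=N back=4 fwd=0
After 9 (visit(V)): cur=V back=5 fwd=0
After 10 (back): cur=N back=4 fwd=1
After 11 (back): cur=G back=3 fwd=2
After 12 (visit(U)): cur=U back=4 fwd=0

Answer: U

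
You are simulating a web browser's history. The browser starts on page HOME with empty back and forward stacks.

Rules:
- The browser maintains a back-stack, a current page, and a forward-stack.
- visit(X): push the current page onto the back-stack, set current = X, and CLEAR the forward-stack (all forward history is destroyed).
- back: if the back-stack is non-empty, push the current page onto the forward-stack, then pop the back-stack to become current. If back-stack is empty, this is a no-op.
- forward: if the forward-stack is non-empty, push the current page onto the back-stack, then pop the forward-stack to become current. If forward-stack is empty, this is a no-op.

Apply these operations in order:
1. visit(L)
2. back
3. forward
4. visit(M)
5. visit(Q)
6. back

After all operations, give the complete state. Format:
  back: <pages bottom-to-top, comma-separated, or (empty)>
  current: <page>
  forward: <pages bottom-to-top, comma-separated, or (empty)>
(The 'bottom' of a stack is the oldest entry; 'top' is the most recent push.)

Answer: back: HOME,L
current: M
forward: Q

Derivation:
After 1 (visit(L)): cur=L back=1 fwd=0
After 2 (back): cur=HOME back=0 fwd=1
After 3 (forward): cur=L back=1 fwd=0
After 4 (visit(M)): cur=M back=2 fwd=0
After 5 (visit(Q)): cur=Q back=3 fwd=0
After 6 (back): cur=M back=2 fwd=1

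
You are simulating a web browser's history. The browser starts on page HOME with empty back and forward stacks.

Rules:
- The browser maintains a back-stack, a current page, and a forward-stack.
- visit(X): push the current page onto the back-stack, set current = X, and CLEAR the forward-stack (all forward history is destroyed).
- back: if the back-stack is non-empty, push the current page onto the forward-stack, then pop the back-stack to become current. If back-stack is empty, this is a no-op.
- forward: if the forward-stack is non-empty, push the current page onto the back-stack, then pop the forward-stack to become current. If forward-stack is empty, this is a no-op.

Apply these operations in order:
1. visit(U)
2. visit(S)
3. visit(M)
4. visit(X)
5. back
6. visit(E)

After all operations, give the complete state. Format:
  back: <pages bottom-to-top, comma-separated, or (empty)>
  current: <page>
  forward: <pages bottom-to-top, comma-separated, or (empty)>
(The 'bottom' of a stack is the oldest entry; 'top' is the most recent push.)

Answer: back: HOME,U,S,M
current: E
forward: (empty)

Derivation:
After 1 (visit(U)): cur=U back=1 fwd=0
After 2 (visit(S)): cur=S back=2 fwd=0
After 3 (visit(M)): cur=M back=3 fwd=0
After 4 (visit(X)): cur=X back=4 fwd=0
After 5 (back): cur=M back=3 fwd=1
After 6 (visit(E)): cur=E back=4 fwd=0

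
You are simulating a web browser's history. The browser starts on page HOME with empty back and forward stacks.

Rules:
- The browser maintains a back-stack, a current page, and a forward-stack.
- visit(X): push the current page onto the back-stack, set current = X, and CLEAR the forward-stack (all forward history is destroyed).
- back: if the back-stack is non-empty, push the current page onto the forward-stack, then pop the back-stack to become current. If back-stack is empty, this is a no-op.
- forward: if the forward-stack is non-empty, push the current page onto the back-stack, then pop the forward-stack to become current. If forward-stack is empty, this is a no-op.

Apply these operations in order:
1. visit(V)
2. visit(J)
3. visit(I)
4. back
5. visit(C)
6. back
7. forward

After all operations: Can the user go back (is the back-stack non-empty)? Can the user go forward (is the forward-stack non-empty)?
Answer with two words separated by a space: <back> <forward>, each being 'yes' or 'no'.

After 1 (visit(V)): cur=V back=1 fwd=0
After 2 (visit(J)): cur=J back=2 fwd=0
After 3 (visit(I)): cur=I back=3 fwd=0
After 4 (back): cur=J back=2 fwd=1
After 5 (visit(C)): cur=C back=3 fwd=0
After 6 (back): cur=J back=2 fwd=1
After 7 (forward): cur=C back=3 fwd=0

Answer: yes no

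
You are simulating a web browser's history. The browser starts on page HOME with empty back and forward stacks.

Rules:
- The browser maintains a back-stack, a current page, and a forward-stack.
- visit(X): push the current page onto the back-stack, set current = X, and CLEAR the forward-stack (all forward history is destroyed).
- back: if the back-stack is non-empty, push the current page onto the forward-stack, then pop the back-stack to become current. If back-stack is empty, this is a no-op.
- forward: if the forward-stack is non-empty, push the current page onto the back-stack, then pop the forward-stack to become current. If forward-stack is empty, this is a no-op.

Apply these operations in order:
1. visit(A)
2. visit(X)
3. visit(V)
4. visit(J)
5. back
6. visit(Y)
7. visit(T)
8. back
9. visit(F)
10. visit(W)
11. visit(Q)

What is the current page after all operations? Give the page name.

Answer: Q

Derivation:
After 1 (visit(A)): cur=A back=1 fwd=0
After 2 (visit(X)): cur=X back=2 fwd=0
After 3 (visit(V)): cur=V back=3 fwd=0
After 4 (visit(J)): cur=J back=4 fwd=0
After 5 (back): cur=V back=3 fwd=1
After 6 (visit(Y)): cur=Y back=4 fwd=0
After 7 (visit(T)): cur=T back=5 fwd=0
After 8 (back): cur=Y back=4 fwd=1
After 9 (visit(F)): cur=F back=5 fwd=0
After 10 (visit(W)): cur=W back=6 fwd=0
After 11 (visit(Q)): cur=Q back=7 fwd=0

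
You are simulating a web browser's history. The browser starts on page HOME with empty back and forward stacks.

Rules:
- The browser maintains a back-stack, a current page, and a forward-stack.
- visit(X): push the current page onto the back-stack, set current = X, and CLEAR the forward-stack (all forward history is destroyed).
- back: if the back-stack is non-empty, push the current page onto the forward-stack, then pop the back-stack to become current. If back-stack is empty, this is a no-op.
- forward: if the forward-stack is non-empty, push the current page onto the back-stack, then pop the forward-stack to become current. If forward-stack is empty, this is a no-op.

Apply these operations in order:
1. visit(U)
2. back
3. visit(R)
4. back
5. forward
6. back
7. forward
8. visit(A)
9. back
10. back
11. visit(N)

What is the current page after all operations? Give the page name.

After 1 (visit(U)): cur=U back=1 fwd=0
After 2 (back): cur=HOME back=0 fwd=1
After 3 (visit(R)): cur=R back=1 fwd=0
After 4 (back): cur=HOME back=0 fwd=1
After 5 (forward): cur=R back=1 fwd=0
After 6 (back): cur=HOME back=0 fwd=1
After 7 (forward): cur=R back=1 fwd=0
After 8 (visit(A)): cur=A back=2 fwd=0
After 9 (back): cur=R back=1 fwd=1
After 10 (back): cur=HOME back=0 fwd=2
After 11 (visit(N)): cur=N back=1 fwd=0

Answer: N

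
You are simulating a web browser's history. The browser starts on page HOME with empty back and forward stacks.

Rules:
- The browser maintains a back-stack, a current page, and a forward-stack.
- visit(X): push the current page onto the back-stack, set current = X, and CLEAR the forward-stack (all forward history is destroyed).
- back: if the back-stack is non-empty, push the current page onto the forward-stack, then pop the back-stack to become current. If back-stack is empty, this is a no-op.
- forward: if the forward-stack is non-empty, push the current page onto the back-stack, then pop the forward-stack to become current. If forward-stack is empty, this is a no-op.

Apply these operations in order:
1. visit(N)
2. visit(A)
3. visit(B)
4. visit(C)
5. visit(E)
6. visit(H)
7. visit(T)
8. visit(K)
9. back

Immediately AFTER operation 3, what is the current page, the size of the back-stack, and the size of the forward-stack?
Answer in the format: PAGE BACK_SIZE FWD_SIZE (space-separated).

After 1 (visit(N)): cur=N back=1 fwd=0
After 2 (visit(A)): cur=A back=2 fwd=0
After 3 (visit(B)): cur=B back=3 fwd=0

B 3 0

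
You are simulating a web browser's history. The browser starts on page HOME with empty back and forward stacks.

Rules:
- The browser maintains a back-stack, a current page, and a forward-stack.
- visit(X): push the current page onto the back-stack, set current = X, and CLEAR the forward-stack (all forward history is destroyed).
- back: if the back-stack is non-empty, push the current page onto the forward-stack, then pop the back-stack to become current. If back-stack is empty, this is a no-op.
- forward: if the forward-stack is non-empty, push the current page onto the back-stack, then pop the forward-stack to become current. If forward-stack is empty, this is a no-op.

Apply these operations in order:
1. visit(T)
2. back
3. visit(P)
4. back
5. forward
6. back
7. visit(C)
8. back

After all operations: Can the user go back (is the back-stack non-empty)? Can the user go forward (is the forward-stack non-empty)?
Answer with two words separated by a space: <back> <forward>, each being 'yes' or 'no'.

Answer: no yes

Derivation:
After 1 (visit(T)): cur=T back=1 fwd=0
After 2 (back): cur=HOME back=0 fwd=1
After 3 (visit(P)): cur=P back=1 fwd=0
After 4 (back): cur=HOME back=0 fwd=1
After 5 (forward): cur=P back=1 fwd=0
After 6 (back): cur=HOME back=0 fwd=1
After 7 (visit(C)): cur=C back=1 fwd=0
After 8 (back): cur=HOME back=0 fwd=1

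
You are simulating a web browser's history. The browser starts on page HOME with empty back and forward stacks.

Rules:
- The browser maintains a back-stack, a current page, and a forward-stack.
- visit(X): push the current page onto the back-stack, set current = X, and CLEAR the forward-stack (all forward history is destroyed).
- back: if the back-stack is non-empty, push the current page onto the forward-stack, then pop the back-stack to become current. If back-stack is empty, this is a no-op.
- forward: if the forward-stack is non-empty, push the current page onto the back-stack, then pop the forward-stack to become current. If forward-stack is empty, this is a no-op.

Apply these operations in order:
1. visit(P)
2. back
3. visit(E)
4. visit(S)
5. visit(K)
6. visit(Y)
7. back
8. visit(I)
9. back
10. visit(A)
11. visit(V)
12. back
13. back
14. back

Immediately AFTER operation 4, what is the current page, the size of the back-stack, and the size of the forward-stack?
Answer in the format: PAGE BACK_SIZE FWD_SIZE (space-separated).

After 1 (visit(P)): cur=P back=1 fwd=0
After 2 (back): cur=HOME back=0 fwd=1
After 3 (visit(E)): cur=E back=1 fwd=0
After 4 (visit(S)): cur=S back=2 fwd=0

S 2 0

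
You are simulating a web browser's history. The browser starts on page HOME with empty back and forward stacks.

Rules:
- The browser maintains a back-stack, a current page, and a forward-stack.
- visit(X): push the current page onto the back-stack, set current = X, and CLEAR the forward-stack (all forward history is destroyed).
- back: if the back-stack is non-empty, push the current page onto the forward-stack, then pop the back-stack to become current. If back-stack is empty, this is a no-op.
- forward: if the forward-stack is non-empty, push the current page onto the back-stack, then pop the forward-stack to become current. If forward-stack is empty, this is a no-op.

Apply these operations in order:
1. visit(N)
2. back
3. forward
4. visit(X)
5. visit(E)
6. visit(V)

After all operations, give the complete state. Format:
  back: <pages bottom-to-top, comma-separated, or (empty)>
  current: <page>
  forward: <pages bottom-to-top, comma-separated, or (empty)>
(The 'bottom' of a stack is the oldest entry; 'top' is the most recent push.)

After 1 (visit(N)): cur=N back=1 fwd=0
After 2 (back): cur=HOME back=0 fwd=1
After 3 (forward): cur=N back=1 fwd=0
After 4 (visit(X)): cur=X back=2 fwd=0
After 5 (visit(E)): cur=E back=3 fwd=0
After 6 (visit(V)): cur=V back=4 fwd=0

Answer: back: HOME,N,X,E
current: V
forward: (empty)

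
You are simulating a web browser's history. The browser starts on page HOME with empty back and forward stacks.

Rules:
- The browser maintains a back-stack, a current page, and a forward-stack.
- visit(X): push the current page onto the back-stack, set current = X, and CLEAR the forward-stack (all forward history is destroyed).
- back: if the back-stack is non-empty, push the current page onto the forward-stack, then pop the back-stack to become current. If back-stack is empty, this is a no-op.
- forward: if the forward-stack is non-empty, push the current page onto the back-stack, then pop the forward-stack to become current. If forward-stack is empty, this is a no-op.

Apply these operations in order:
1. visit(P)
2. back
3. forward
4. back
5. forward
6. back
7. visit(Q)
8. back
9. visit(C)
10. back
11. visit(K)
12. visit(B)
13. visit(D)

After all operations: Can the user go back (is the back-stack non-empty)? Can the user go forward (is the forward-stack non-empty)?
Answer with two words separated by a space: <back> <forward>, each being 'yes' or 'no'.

Answer: yes no

Derivation:
After 1 (visit(P)): cur=P back=1 fwd=0
After 2 (back): cur=HOME back=0 fwd=1
After 3 (forward): cur=P back=1 fwd=0
After 4 (back): cur=HOME back=0 fwd=1
After 5 (forward): cur=P back=1 fwd=0
After 6 (back): cur=HOME back=0 fwd=1
After 7 (visit(Q)): cur=Q back=1 fwd=0
After 8 (back): cur=HOME back=0 fwd=1
After 9 (visit(C)): cur=C back=1 fwd=0
After 10 (back): cur=HOME back=0 fwd=1
After 11 (visit(K)): cur=K back=1 fwd=0
After 12 (visit(B)): cur=B back=2 fwd=0
After 13 (visit(D)): cur=D back=3 fwd=0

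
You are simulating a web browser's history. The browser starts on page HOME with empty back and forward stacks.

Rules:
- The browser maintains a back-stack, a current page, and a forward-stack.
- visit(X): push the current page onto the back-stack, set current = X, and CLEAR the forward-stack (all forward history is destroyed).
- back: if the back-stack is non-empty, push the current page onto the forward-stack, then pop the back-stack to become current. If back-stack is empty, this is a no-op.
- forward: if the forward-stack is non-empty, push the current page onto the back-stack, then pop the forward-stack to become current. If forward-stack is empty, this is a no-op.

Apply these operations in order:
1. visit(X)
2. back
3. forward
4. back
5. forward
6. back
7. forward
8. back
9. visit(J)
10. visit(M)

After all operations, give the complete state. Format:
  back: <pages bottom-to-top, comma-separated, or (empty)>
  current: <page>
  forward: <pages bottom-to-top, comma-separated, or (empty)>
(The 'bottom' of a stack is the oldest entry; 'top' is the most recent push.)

Answer: back: HOME,J
current: M
forward: (empty)

Derivation:
After 1 (visit(X)): cur=X back=1 fwd=0
After 2 (back): cur=HOME back=0 fwd=1
After 3 (forward): cur=X back=1 fwd=0
After 4 (back): cur=HOME back=0 fwd=1
After 5 (forward): cur=X back=1 fwd=0
After 6 (back): cur=HOME back=0 fwd=1
After 7 (forward): cur=X back=1 fwd=0
After 8 (back): cur=HOME back=0 fwd=1
After 9 (visit(J)): cur=J back=1 fwd=0
After 10 (visit(M)): cur=M back=2 fwd=0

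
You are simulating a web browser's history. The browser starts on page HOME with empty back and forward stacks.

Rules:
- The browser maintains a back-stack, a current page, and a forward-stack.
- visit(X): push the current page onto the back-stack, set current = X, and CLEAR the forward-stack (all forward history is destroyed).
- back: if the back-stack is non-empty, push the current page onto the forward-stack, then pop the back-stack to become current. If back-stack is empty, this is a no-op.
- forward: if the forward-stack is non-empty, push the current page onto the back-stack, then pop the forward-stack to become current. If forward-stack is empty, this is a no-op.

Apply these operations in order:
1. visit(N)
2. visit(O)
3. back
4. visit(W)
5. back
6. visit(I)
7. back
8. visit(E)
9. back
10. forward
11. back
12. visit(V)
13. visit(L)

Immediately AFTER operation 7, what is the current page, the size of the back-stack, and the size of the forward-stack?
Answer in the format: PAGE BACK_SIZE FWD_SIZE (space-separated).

After 1 (visit(N)): cur=N back=1 fwd=0
After 2 (visit(O)): cur=O back=2 fwd=0
After 3 (back): cur=N back=1 fwd=1
After 4 (visit(W)): cur=W back=2 fwd=0
After 5 (back): cur=N back=1 fwd=1
After 6 (visit(I)): cur=I back=2 fwd=0
After 7 (back): cur=N back=1 fwd=1

N 1 1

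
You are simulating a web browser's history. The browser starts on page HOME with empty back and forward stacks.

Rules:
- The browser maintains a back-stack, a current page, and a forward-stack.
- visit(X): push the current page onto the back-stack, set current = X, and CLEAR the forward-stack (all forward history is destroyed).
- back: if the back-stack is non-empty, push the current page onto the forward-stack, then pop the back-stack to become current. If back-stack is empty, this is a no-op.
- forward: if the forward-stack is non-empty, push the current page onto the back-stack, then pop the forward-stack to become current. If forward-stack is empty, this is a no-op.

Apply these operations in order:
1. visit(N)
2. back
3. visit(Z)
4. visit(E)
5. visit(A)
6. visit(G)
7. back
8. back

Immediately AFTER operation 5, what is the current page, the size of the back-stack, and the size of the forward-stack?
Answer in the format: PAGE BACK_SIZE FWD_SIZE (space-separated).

After 1 (visit(N)): cur=N back=1 fwd=0
After 2 (back): cur=HOME back=0 fwd=1
After 3 (visit(Z)): cur=Z back=1 fwd=0
After 4 (visit(E)): cur=E back=2 fwd=0
After 5 (visit(A)): cur=A back=3 fwd=0

A 3 0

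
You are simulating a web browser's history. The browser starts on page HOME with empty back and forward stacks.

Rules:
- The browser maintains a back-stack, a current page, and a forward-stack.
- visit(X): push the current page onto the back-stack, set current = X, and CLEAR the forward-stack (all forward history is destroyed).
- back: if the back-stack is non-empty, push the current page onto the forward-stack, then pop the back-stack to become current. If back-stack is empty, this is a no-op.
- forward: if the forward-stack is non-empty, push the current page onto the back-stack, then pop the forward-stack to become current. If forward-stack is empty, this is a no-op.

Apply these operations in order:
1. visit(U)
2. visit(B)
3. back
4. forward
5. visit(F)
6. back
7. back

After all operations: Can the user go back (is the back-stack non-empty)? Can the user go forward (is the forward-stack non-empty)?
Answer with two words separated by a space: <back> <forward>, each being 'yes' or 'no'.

Answer: yes yes

Derivation:
After 1 (visit(U)): cur=U back=1 fwd=0
After 2 (visit(B)): cur=B back=2 fwd=0
After 3 (back): cur=U back=1 fwd=1
After 4 (forward): cur=B back=2 fwd=0
After 5 (visit(F)): cur=F back=3 fwd=0
After 6 (back): cur=B back=2 fwd=1
After 7 (back): cur=U back=1 fwd=2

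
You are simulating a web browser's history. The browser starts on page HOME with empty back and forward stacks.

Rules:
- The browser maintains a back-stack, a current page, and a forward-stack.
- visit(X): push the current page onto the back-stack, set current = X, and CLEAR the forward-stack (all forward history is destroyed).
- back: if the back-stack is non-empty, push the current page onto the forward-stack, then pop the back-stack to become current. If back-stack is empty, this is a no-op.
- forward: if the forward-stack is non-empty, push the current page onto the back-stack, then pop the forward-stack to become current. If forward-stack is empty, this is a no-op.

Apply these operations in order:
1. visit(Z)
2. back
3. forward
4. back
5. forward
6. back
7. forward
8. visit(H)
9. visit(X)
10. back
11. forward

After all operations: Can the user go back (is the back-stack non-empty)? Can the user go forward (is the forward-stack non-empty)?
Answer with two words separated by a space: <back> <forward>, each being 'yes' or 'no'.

Answer: yes no

Derivation:
After 1 (visit(Z)): cur=Z back=1 fwd=0
After 2 (back): cur=HOME back=0 fwd=1
After 3 (forward): cur=Z back=1 fwd=0
After 4 (back): cur=HOME back=0 fwd=1
After 5 (forward): cur=Z back=1 fwd=0
After 6 (back): cur=HOME back=0 fwd=1
After 7 (forward): cur=Z back=1 fwd=0
After 8 (visit(H)): cur=H back=2 fwd=0
After 9 (visit(X)): cur=X back=3 fwd=0
After 10 (back): cur=H back=2 fwd=1
After 11 (forward): cur=X back=3 fwd=0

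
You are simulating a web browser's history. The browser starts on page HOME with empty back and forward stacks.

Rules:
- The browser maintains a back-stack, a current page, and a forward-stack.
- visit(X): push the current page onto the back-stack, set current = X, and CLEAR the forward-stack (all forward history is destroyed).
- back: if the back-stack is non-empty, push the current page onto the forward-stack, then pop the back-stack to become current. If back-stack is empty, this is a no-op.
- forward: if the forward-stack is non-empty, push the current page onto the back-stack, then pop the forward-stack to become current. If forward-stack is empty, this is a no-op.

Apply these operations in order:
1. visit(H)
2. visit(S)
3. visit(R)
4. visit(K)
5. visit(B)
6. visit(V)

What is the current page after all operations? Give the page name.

After 1 (visit(H)): cur=H back=1 fwd=0
After 2 (visit(S)): cur=S back=2 fwd=0
After 3 (visit(R)): cur=R back=3 fwd=0
After 4 (visit(K)): cur=K back=4 fwd=0
After 5 (visit(B)): cur=B back=5 fwd=0
After 6 (visit(V)): cur=V back=6 fwd=0

Answer: V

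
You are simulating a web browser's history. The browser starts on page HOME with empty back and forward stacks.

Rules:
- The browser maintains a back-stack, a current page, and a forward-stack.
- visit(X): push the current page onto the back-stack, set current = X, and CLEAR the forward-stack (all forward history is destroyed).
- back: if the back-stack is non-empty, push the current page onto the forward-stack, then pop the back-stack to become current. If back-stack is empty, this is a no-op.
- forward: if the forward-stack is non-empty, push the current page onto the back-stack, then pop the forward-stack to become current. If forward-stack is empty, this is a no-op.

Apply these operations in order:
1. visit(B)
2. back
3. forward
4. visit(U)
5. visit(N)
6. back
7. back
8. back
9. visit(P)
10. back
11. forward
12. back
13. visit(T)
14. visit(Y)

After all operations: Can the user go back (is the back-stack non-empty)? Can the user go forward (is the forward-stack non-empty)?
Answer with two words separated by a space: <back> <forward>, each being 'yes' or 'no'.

After 1 (visit(B)): cur=B back=1 fwd=0
After 2 (back): cur=HOME back=0 fwd=1
After 3 (forward): cur=B back=1 fwd=0
After 4 (visit(U)): cur=U back=2 fwd=0
After 5 (visit(N)): cur=N back=3 fwd=0
After 6 (back): cur=U back=2 fwd=1
After 7 (back): cur=B back=1 fwd=2
After 8 (back): cur=HOME back=0 fwd=3
After 9 (visit(P)): cur=P back=1 fwd=0
After 10 (back): cur=HOME back=0 fwd=1
After 11 (forward): cur=P back=1 fwd=0
After 12 (back): cur=HOME back=0 fwd=1
After 13 (visit(T)): cur=T back=1 fwd=0
After 14 (visit(Y)): cur=Y back=2 fwd=0

Answer: yes no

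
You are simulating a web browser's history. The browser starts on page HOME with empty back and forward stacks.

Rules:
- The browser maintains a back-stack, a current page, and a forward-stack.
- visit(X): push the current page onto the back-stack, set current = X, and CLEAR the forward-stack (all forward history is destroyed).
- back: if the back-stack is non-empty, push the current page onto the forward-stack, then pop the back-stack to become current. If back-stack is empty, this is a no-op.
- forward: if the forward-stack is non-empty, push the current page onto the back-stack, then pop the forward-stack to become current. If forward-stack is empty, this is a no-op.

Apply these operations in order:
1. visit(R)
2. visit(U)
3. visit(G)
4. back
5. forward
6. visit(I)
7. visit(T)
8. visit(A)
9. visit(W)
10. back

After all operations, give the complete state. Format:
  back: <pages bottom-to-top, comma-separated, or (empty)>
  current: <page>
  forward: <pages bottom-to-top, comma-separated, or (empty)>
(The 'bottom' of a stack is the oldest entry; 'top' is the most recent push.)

After 1 (visit(R)): cur=R back=1 fwd=0
After 2 (visit(U)): cur=U back=2 fwd=0
After 3 (visit(G)): cur=G back=3 fwd=0
After 4 (back): cur=U back=2 fwd=1
After 5 (forward): cur=G back=3 fwd=0
After 6 (visit(I)): cur=I back=4 fwd=0
After 7 (visit(T)): cur=T back=5 fwd=0
After 8 (visit(A)): cur=A back=6 fwd=0
After 9 (visit(W)): cur=W back=7 fwd=0
After 10 (back): cur=A back=6 fwd=1

Answer: back: HOME,R,U,G,I,T
current: A
forward: W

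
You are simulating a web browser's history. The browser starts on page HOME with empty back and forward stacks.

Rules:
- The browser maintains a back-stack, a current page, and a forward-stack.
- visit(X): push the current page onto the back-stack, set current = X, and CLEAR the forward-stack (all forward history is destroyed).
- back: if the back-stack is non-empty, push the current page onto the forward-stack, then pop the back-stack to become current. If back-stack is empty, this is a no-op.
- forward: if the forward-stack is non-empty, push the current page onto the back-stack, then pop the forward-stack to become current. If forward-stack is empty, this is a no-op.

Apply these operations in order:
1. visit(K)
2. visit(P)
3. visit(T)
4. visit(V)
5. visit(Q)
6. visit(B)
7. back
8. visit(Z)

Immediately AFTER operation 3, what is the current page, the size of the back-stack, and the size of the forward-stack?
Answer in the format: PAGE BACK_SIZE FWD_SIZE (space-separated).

After 1 (visit(K)): cur=K back=1 fwd=0
After 2 (visit(P)): cur=P back=2 fwd=0
After 3 (visit(T)): cur=T back=3 fwd=0

T 3 0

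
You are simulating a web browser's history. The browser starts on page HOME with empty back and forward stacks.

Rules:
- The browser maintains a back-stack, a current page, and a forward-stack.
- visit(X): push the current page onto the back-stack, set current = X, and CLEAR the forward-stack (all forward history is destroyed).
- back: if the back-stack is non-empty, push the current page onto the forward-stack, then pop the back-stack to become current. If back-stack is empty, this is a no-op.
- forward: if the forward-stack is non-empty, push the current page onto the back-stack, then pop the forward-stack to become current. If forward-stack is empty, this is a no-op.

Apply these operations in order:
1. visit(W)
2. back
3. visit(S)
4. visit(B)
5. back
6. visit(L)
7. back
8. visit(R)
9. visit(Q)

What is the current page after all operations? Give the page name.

Answer: Q

Derivation:
After 1 (visit(W)): cur=W back=1 fwd=0
After 2 (back): cur=HOME back=0 fwd=1
After 3 (visit(S)): cur=S back=1 fwd=0
After 4 (visit(B)): cur=B back=2 fwd=0
After 5 (back): cur=S back=1 fwd=1
After 6 (visit(L)): cur=L back=2 fwd=0
After 7 (back): cur=S back=1 fwd=1
After 8 (visit(R)): cur=R back=2 fwd=0
After 9 (visit(Q)): cur=Q back=3 fwd=0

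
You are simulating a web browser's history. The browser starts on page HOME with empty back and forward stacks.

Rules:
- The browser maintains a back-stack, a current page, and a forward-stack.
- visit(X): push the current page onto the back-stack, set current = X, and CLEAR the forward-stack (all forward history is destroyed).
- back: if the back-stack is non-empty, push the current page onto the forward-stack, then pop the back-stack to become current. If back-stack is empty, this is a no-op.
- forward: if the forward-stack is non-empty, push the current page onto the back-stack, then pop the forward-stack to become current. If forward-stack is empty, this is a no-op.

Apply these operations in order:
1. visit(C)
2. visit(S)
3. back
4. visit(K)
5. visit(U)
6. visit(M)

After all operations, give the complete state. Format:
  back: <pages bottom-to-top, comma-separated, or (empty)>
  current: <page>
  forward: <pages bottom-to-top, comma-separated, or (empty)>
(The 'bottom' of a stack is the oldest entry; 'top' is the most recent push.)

After 1 (visit(C)): cur=C back=1 fwd=0
After 2 (visit(S)): cur=S back=2 fwd=0
After 3 (back): cur=C back=1 fwd=1
After 4 (visit(K)): cur=K back=2 fwd=0
After 5 (visit(U)): cur=U back=3 fwd=0
After 6 (visit(M)): cur=M back=4 fwd=0

Answer: back: HOME,C,K,U
current: M
forward: (empty)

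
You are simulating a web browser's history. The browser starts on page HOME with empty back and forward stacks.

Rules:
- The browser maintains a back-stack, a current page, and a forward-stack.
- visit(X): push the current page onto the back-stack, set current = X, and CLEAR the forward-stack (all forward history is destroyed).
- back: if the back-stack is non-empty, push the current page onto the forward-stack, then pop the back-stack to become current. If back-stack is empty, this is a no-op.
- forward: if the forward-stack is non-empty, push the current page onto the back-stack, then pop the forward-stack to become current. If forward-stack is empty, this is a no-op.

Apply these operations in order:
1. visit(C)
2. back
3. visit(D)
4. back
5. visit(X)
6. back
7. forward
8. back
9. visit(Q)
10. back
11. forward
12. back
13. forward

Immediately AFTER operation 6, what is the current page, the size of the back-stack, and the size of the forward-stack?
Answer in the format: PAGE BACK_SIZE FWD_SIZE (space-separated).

After 1 (visit(C)): cur=C back=1 fwd=0
After 2 (back): cur=HOME back=0 fwd=1
After 3 (visit(D)): cur=D back=1 fwd=0
After 4 (back): cur=HOME back=0 fwd=1
After 5 (visit(X)): cur=X back=1 fwd=0
After 6 (back): cur=HOME back=0 fwd=1

HOME 0 1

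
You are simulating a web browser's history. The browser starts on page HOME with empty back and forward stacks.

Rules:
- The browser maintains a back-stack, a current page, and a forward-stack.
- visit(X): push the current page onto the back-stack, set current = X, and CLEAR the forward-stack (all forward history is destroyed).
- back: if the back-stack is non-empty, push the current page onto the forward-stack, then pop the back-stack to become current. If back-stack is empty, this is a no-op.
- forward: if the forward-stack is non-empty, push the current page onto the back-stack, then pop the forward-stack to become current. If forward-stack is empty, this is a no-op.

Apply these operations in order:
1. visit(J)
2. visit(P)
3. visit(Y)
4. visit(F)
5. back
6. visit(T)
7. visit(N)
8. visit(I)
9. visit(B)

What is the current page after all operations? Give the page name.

After 1 (visit(J)): cur=J back=1 fwd=0
After 2 (visit(P)): cur=P back=2 fwd=0
After 3 (visit(Y)): cur=Y back=3 fwd=0
After 4 (visit(F)): cur=F back=4 fwd=0
After 5 (back): cur=Y back=3 fwd=1
After 6 (visit(T)): cur=T back=4 fwd=0
After 7 (visit(N)): cur=N back=5 fwd=0
After 8 (visit(I)): cur=I back=6 fwd=0
After 9 (visit(B)): cur=B back=7 fwd=0

Answer: B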